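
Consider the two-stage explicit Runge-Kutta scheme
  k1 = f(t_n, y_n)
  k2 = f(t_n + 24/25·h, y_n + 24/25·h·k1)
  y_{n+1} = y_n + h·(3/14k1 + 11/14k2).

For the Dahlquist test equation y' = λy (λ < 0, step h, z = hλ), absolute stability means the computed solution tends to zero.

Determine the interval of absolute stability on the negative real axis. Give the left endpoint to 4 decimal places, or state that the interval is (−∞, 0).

On y'=λy, z=hλ:
  k1=λy_n ⇒ h·k1=z·y_n;  k2=λ(1+24/25z)y_n ⇒ h·k2=z(1+24/25z)y_n
  y_{n+1}/y_n = 1 + 3/14z + 11/14z(1+24/25z) = 1 + z + 132/175z²
  Hence R(z) = 1 + z + 132/175z².

Find x<0 with |R(x)|<1.
x=-1.22: |R|=0.9027
R=1: x+132/175x²=0 ⇒ x=−175/132=-1.3258; min R=1−1/(4·132/175)=0.6686>−1
Confirm numerically:
  x=-1.245: |R|=0.92416 <1
  x=-1.120: |R|=0.82618 <1
  x=-0.974: |R|=0.74157 <1
  x=-0.815: |R|=0.68602 <1
  x=-1.866: |R|=1.76039 >1
  x=-1.741: |R|=1.54530 >1
  x=-1.351: |R|=1.02572 >1
Interval (-1.3258, 0).

(-1.3258, 0).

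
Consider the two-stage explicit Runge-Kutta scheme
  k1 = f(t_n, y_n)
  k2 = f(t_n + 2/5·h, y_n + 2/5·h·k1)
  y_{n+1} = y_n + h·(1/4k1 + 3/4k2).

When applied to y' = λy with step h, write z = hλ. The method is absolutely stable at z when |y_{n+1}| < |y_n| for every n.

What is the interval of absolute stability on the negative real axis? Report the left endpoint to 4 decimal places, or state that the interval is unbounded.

(-3.3333, 0).

Set f=λy, z=hλ:
  k1=λy_n ⇒ h·k1=z·y_n;  k2=λ(1+2/5z)y_n ⇒ h·k2=z(1+2/5z)y_n
  y_{n+1}/y_n = 1 + 1/4z + 3/4z(1+2/5z) = 1 + z + 3/10z²
  R(z) = 1 + z + 3/10z².

Need |R(x)|<1, x<0.
x=-0.34: |R|=0.6947
R=1: x+3/10x²=0 ⇒ x=−10/3=-3.3333; min R=1−1/(4·3/10)=0.1667>−1
Confirm numerically:
  x=-3.280: |R|=0.94752 <1
  x=-3.155: |R|=0.83121 <1
  x=-2.858: |R|=0.59245 <1
  x=-2.498: |R|=0.37400 <1
  x=-3.886: |R|=1.64430 >1
  x=-3.814: |R|=1.54998 >1
Stable set (-3.3333, 0).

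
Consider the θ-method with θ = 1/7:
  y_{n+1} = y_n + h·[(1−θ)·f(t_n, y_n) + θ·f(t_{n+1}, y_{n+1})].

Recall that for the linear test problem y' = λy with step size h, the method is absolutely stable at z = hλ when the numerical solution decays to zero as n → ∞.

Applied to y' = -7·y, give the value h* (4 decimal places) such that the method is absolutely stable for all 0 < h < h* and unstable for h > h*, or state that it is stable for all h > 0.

(-2.8000,0); λ=-7 ⇒ h* = (14/5)/7 = 0.4000.

With y'=λy (z=hλ):
  y_{n+1} = y_n + z·[6/7·y_n + 1/7·y_{n+1}] ⇒ (1 − 1/7z)y_{n+1} = (1 + 6/7z)y_n
  ⇒ R(z) = (1 + 6/7z)/(1 − 1/7z).

Need |R(x)|<1, x<0.
x=-1.2: |R|=0.0244
R=−1: 1+6/7x = −1+1/7x ⇒ -5/7x=2 ⇒ x=2/(-5/7)=-2.8000
Confirm numerically:
  x=-2.730: |R|=0.96403 <1
  x=-2.579: |R|=0.88464 <1
  x=-2.492: |R|=0.83776 <1
  x=-1.991: |R|=0.55011 <1
  x=-3.315: |R|=1.24964 >1
  x=-3.043: |R|=1.12098 >1
  x=-2.939: |R|=1.06993 >1
Stable set (-2.8000, 0).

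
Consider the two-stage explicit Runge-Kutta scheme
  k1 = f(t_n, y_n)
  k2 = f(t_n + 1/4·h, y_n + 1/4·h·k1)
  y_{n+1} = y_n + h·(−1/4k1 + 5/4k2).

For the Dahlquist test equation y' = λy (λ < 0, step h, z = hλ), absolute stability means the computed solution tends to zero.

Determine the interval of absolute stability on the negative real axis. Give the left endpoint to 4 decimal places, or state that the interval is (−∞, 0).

Test eqn y'=λy, z=hλ:
  k1=λy_n ⇒ h·k1=z·y_n;  k2=λ(1+1/4z)y_n ⇒ h·k2=z(1+1/4z)y_n
  y_{n+1}/y_n = 1 − 1/4z + 5/4z(1+1/4z) = 1 + z + 5/16z²
  Hence R(z) = 1 + z + 5/16z².

Find x<0 with |R(x)|<1.
x=-1.24: |R|=0.2405
R=1: x+5/16x²=0 ⇒ x=−16/5=-3.2000; min R=1−1/(4·5/16)=0.2000>−1
Confirm numerically:
  x=-3.001: |R|=0.81338 <1
  x=-2.599: |R|=0.51188 <1
  x=-2.179: |R|=0.30476 <1
  x=-3.757: |R|=1.65395 >1
  x=-3.458: |R|=1.27880 >1
  x=-3.345: |R|=1.15157 >1
So |R|<1 on (-3.2000, 0).

(-3.2000, 0).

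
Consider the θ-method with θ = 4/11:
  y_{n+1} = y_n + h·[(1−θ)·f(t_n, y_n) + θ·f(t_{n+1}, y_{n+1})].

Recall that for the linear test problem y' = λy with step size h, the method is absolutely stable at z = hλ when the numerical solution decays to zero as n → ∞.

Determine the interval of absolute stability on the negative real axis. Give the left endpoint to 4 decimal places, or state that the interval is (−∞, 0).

Set f=λy, z=hλ:
  y_{n+1} = y_n + z·[7/11·y_n + 4/11·y_{n+1}] ⇒ (1 − 4/11z)y_{n+1} = (1 + 7/11z)y_n
  ⇒ R(z) = (1 + 7/11z)/(1 − 4/11z).

Need |R(x)|<1, x<0.
x=-1.59: |R|=0.0075
R=−1: 1+7/11x = −1+4/11x ⇒ -3/11x=2 ⇒ x=2/(-3/11)=-7.3333
Confirm numerically:
  x=-5.749: |R|=0.86019 <1
  x=-5.166: |R|=0.79466 <1
  x=-5.117: |R|=0.78871 <1
  x=-7.805: |R|=1.03351 >1
  x=-7.437: |R|=1.00763 >1
Interval (-7.3333, 0).

z∈(-7.3333,0).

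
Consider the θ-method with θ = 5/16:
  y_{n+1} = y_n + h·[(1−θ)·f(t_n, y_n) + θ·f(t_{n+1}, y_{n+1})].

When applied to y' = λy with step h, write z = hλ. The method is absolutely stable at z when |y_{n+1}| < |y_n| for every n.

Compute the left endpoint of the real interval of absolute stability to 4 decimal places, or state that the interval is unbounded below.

left endpoint -5.3333.

Test eqn y'=λy, z=hλ:
  y_{n+1} = y_n + z·[11/16·y_n + 5/16·y_{n+1}] ⇒ (1 − 5/16z)y_{n+1} = (1 + 11/16z)y_n
  R(z) = (1 + 11/16z)/(1 − 5/16z).

Find x<0 with |R(x)|<1.
x=-0.81: |R|=0.3536
R=−1: 1+11/16x = −1+5/16x ⇒ -3/8x=2 ⇒ x=2/(-3/8)=-5.3333
Confirm numerically:
  x=-4.759: |R|=0.91341 <1
  x=-4.548: |R|=0.87837 <1
  x=-3.184: |R|=0.59599 <1
  x=-2.445: |R|=0.38601 <1
  x=-5.858: |R|=1.06951 >1
  x=-5.561: |R|=1.03118 >1
  x=-5.556: |R|=1.03052 >1
Interval (-5.3333, 0).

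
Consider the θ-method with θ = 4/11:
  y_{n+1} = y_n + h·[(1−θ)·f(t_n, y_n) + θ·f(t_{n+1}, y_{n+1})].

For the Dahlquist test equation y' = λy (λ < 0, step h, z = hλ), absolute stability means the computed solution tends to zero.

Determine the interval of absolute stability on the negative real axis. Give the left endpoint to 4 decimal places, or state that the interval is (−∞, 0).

(-7.3333, 0).

With y'=λy (z=hλ):
  y_{n+1} = y_n + z·[7/11·y_n + 4/11·y_{n+1}] ⇒ (1 − 4/11z)y_{n+1} = (1 + 7/11z)y_n
  so R(z) = (1 + 7/11z)/(1 − 4/11z).

Find x<0 with |R(x)|<1.
x=-1.73: |R|=0.0619
R=−1: 1+7/11x = −1+4/11x ⇒ -3/11x=2 ⇒ x=2/(-3/11)=-7.3333
Confirm numerically:
  x=-5.109: |R|=0.78773 <1
  x=-4.488: |R|=0.70517 <1
  x=-3.011: |R|=0.43729 <1
  x=-7.798: |R|=1.03304 >1
  x=-7.627: |R|=1.02122 >1
  x=-7.590: |R|=1.01862 >1
So |R|<1 on (-7.3333, 0).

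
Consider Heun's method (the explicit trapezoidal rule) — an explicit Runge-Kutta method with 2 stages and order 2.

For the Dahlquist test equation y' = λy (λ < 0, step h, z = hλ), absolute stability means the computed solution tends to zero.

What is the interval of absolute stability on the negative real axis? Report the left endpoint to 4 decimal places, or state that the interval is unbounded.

Test eqn y'=λy, z=hλ:
  order 2, 2-stage ⇒ R(z)=1+z+z^2/2
  (e.g. R(-1.08)=0.50320, |R|=0.50320)

Find x<0 with |R(x)|<1.
x=-1.08: |R|=0.5032
|R(-1.7)|=0.7450 |R(-0.71)|=0.5421 |R(-0.69)|=0.5481
Bisect:
  x_lo=-2.6306 |R|=1.8294  x_hi=-0.2500 |R|=0.7813
  mid=-1.44027 |R|=0.59692 →hi
  mid=-2.03542 |R|=1.03604 →lo
  mid=-1.73785 |R|=0.77221 →hi
  mid=-1.88663 |R|=0.89306 →hi
  mid=-1.96102 |R|=0.96178 →hi
  mid=-1.99822 |R|=0.99822 →hi
  mid=-2.01682 |R|=1.01696 →lo
  ...
  [-2.00011,-1.99996] ⇒ x*=-2.0000
Interval (-2.0000, 0).

z∈(-2.0000,0).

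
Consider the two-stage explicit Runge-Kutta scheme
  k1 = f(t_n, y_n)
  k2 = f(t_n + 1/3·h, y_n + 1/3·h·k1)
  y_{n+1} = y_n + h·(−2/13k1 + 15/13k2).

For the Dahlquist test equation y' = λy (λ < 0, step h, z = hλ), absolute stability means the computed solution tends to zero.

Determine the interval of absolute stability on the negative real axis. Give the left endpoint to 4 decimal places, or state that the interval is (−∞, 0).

Set f=λy, z=hλ:
  k1=λy_n ⇒ h·k1=z·y_n;  k2=λ(1+1/3z)y_n ⇒ h·k2=z(1+1/3z)y_n
  y_{n+1}/y_n = 1 − 2/13z + 15/13z(1+1/3z) = 1 + z + 5/13z²
  ⇒ R(z) = 1 + z + 5/13z².

Find x<0 with |R(x)|<1.
x=-1.31: |R|=0.3500
R=1: x+5/13x²=0 ⇒ x=−13/5=-2.6000; min R=1−1/(4·5/13)=0.3500>−1
Confirm numerically:
  x=-2.363: |R|=0.78460 <1
  x=-2.198: |R|=0.66016 <1
  x=-1.887: |R|=0.48253 <1
  x=-2.949: |R|=1.39585 >1
  x=-2.802: |R|=1.21769 >1
  x=-2.659: |R|=1.06034 >1
Stable set (-2.6000, 0).

(-2.6000, 0).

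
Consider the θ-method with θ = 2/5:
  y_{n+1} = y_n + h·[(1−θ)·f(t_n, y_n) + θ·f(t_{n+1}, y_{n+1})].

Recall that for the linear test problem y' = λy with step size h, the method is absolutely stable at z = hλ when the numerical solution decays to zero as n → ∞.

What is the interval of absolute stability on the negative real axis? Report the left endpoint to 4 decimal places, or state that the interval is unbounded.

(-10.0000, 0).

On y'=λy, z=hλ:
  y_{n+1} = y_n + z·[3/5·y_n + 2/5·y_{n+1}] ⇒ (1 − 2/5z)y_{n+1} = (1 + 3/5z)y_n
  so R(z) = (1 + 3/5z)/(1 − 2/5z).

Need |R(x)|<1, x<0.
x=-1.3: |R|=0.1447
R=−1: 1+3/5x = −1+2/5x ⇒ -1/5x=2 ⇒ x=2/(-1/5)=-10.0000
Confirm numerically:
  x=-9.012: |R|=0.95709 <1
  x=-6.924: |R|=0.83680 <1
  x=-4.681: |R|=0.62965 <1
  x=-10.161: |R|=1.00636 >1
  x=-10.135: |R|=1.00534 >1
Interval (-10.0000, 0).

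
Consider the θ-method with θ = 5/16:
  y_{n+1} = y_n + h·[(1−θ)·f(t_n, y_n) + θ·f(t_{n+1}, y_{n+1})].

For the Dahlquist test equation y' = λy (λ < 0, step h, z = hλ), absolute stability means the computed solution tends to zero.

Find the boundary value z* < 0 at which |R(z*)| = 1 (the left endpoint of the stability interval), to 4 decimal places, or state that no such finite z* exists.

Set f=λy, z=hλ:
  y_{n+1} = y_n + z·[11/16·y_n + 5/16·y_{n+1}] ⇒ (1 − 5/16z)y_{n+1} = (1 + 11/16z)y_n
  R(z) = (1 + 11/16z)/(1 − 5/16z).

Find x<0 with |R(x)|<1.
x=-1.06: |R|=0.2038
R=−1: 1+11/16x = −1+5/16x ⇒ -3/8x=2 ⇒ x=2/(-3/8)=-5.3333
Confirm numerically:
  x=-5.233: |R|=0.98572 <1
  x=-4.136: |R|=0.80414 <1
  x=-3.931: |R|=0.76402 <1
  x=-5.729: |R|=1.05318 >1
  x=-5.701: |R|=1.04957 >1
  x=-5.584: |R|=1.03424 >1
Interval (-5.3333, 0).

z* = -5.3333.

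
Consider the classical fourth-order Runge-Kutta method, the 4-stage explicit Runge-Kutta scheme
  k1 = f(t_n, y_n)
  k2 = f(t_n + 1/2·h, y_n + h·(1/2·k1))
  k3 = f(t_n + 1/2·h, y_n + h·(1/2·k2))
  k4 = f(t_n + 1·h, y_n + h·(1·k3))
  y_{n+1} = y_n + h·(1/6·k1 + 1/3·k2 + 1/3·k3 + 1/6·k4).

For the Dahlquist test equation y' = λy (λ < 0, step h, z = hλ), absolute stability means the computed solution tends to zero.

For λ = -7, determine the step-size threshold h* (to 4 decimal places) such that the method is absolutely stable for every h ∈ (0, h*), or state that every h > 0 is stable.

With y'=λy (z=hλ):
  order 4, 4-stage ⇒ R(z)=1+z+z^2/2+z^3/6+z^4/24
  (e.g. R(-0.32)=0.72618, |R|=0.72618)

Find x<0 with |R(x)|<1.
x=-0.32: |R|=0.7262
|R(-2.12)|=0.3808 |R(-2.06)|=0.3552 |R(-1.14)|=0.3332
Bisect:
  x_lo=-3.4462 |R|=2.5474  x_hi=-0.1405 |R|=0.8690
  mid=-1.79331 |R|=0.28440 →hi
  mid=-2.61973 |R|=0.77776 →hi
  mid=-3.03295 |R|=1.44226 →lo
  mid=-2.82634 |R|=1.06367 →lo
  mid=-2.72304 |R|=0.91012 →hi
  mid=-2.77469 |R|=0.98413 →hi
  mid=-2.80052 |R|=1.02319 →lo
  mid=-2.78760 |R|=1.00349 →lo
  mid=-2.78115 |R|=0.99376 →hi
  ...
  [-2.78538,-2.78518] ⇒ x*=-2.7853
Stable set (-2.7853, 0).

(-2.7853,0); λ=-7 ⇒ h* = 0.3979.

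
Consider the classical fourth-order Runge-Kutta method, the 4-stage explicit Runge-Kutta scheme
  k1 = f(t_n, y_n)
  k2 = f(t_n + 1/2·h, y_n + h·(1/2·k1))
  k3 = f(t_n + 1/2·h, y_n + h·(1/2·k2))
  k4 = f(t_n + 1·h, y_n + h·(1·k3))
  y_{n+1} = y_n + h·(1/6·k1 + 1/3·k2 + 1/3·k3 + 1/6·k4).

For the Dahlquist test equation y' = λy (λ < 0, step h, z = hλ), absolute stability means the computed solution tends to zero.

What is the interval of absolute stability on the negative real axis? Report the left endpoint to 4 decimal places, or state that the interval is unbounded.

(-2.7853, 0).

On y'=λy, z=hλ:
  order 4, 4-stage ⇒ R(z)=1+z+z^2/2+z^3/6+z^4/24
  (e.g. R(-1.62)=0.27059, |R|=0.27059)

Solve |R(x)|<1 on ℝ⁻.
x=-1.62: |R|=0.2706
|R(-3.08)|=1.5432 |R(-2.86)|=1.1186 |R(-1.1)|=0.3442
Bisect:
  x_lo=-3.6367 |R|=3.2480  x_hi=-0.3832 |R|=0.6817
  mid=-2.00995 |R|=0.33670 →hi
  mid=-2.82333 |R|=1.05887 →lo
  mid=-2.41664 |R|=0.57232 →hi
  mid=-2.61998 |R|=0.77806 →hi
  mid=-2.72166 |R|=0.90822 →hi
  mid=-2.77249 |R|=0.98087 →hi
  mid=-2.79791 |R|=1.01919 →lo
  ...
  [-2.78540,-2.78520] ⇒ x*=-2.7853
Interval (-2.7853, 0).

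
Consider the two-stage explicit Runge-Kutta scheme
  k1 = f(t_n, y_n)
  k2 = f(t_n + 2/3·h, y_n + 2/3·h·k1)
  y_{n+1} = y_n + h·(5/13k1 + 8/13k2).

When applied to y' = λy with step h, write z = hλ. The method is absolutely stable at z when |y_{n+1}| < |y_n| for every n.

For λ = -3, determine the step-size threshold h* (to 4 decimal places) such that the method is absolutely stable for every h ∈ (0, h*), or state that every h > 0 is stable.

Set f=λy, z=hλ:
  k1=λy_n ⇒ h·k1=z·y_n;  k2=λ(1+2/3z)y_n ⇒ h·k2=z(1+2/3z)y_n
  y_{n+1}/y_n = 1 + 5/13z + 8/13z(1+2/3z) = 1 + z + 16/39z²
  R(z) = 1 + z + 16/39z².

Solve |R(x)|<1 on ℝ⁻.
x=-0.47: |R|=0.6206
R=1: x+16/39x²=0 ⇒ x=−39/16=-2.4375; min R=1−1/(4·16/39)=0.3906>−1
Confirm numerically:
  x=-1.608: |R|=0.45279 <1
  x=-1.593: |R|=0.44809 <1
  x=-1.483: |R|=0.41927 <1
  x=-1.455: |R|=0.41352 <1
  x=-2.992: |R|=1.68064 >1
  x=-2.790: |R|=1.40348 >1
  x=-2.463: |R|=1.02577 >1
Interval (-2.4375, 0).

(-2.4375,0); λ=-3 ⇒ h* = (39/16)/3 = 0.8125.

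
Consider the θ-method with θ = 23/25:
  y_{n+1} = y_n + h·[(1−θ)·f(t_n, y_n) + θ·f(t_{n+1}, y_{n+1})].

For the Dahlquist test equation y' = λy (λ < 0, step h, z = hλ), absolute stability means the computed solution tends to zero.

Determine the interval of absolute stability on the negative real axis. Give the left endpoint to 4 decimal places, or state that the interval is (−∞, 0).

interval (−∞, 0).

With y'=λy (z=hλ):
  y_{n+1} = y_n + z·[2/25·y_n + 23/25·y_{n+1}] ⇒ (1 − 23/25z)y_{n+1} = (1 + 2/25z)y_n
  R(z) = (1 + 2/25z)/(1 − 23/25z).

Solve |R(x)|<1 on ℝ⁻.
x=-0.55: |R|=0.6348
x=-2: |R|=0.2958
x=-10: |R|=0.0196
x=-100: |R|=0.0753
θ=23/25≥1/2 ⇒ |1+2/25x|<|1−23/25x| ∀x<0 ⇒ unbounded interval.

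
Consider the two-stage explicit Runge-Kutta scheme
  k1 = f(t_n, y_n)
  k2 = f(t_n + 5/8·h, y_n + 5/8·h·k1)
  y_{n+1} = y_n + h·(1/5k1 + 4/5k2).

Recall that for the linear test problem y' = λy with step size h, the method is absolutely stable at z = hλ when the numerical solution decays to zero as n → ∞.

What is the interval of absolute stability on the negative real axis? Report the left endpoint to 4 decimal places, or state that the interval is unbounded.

Set f=λy, z=hλ:
  k1=λy_n ⇒ h·k1=z·y_n;  k2=λ(1+5/8z)y_n ⇒ h·k2=z(1+5/8z)y_n
  y_{n+1}/y_n = 1 + 1/5z + 4/5z(1+5/8z) = 1 + z + 1/2z²
  Hence R(z) = 1 + z + 1/2z².

Need |R(x)|<1, x<0.
x=-0.53: |R|=0.6104
R=1: x+1/2x²=0 ⇒ x=−2=-2.0000; min R=1−1/(4·1/2)=0.5000>−1
Confirm numerically:
  x=-1.790: |R|=0.81205 <1
  x=-1.616: |R|=0.68973 <1
  x=-1.281: |R|=0.53948 <1
  x=-1.213: |R|=0.52268 <1
  x=-2.381: |R|=1.45358 >1
  x=-2.264: |R|=1.29885 >1
So |R|<1 on (-2.0000, 0).

(-2.0000, 0).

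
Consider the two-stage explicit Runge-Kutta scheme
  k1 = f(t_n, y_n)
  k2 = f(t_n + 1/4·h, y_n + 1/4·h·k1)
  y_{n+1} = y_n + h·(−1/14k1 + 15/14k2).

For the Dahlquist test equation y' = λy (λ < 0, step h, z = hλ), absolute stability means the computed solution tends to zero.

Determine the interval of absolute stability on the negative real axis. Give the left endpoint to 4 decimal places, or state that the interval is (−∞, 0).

With y'=λy (z=hλ):
  k1=λy_n ⇒ h·k1=z·y_n;  k2=λ(1+1/4z)y_n ⇒ h·k2=z(1+1/4z)y_n
  y_{n+1}/y_n = 1 − 1/14z + 15/14z(1+1/4z) = 1 + z + 15/56z²
  R(z) = 1 + z + 15/56z².

Solve |R(x)|<1 on ℝ⁻.
x=-1.38: |R|=0.1301
R=1: x+15/56x²=0 ⇒ x=−56/15=-3.7333; min R=1−1/(4·15/56)=0.0667>−1
Confirm numerically:
  x=-3.346: |R|=0.65285 <1
  x=-2.918: |R|=0.36273 <1
  x=-2.107: |R|=0.08214 <1
  x=-4.203: |R|=1.52875 >1
  x=-4.095: |R|=1.39670 >1
  x=-3.870: |R|=1.14167 >1
Stable set (-3.7333, 0).

z∈(-3.7333,0).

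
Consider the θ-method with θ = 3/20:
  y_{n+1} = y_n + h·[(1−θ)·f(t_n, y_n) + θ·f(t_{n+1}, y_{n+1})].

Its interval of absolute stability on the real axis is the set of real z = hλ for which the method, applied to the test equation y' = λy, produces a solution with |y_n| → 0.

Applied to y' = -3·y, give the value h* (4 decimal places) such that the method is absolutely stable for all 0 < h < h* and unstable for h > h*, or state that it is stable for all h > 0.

On y'=λy, z=hλ:
  y_{n+1} = y_n + z·[17/20·y_n + 3/20·y_{n+1}] ⇒ (1 − 3/20z)y_{n+1} = (1 + 17/20z)y_n
  ⇒ R(z) = (1 + 17/20z)/(1 − 3/20z).

Solve |R(x)|<1 on ℝ⁻.
x=-0.85: |R|=0.2461
R=−1: 1+17/20x = −1+3/20x ⇒ -7/10x=2 ⇒ x=2/(-7/10)=-2.8571
Confirm numerically:
  x=-2.709: |R|=0.92626 <1
  x=-1.763: |R|=0.39428 <1
  x=-1.724: |R|=0.36978 <1
  x=-3.366: |R|=1.23669 >1
  x=-3.173: |R|=1.14980 >1
Stable set (-2.8571, 0).

(-2.8571,0); λ=-3 ⇒ h* = (20/7)/3 = 0.9524.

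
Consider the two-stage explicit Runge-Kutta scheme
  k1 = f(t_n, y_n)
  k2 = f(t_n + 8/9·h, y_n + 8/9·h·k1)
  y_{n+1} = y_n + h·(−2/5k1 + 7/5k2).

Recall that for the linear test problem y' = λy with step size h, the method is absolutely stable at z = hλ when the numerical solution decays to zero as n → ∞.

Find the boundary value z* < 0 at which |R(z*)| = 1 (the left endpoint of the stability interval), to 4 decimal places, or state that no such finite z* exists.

z* = -0.8036.

Test eqn y'=λy, z=hλ:
  k1=λy_n ⇒ h·k1=z·y_n;  k2=λ(1+8/9z)y_n ⇒ h·k2=z(1+8/9z)y_n
  y_{n+1}/y_n = 1 − 2/5z + 7/5z(1+8/9z) = 1 + z + 56/45z²
  Hence R(z) = 1 + z + 56/45z².

Find x<0 with |R(x)|<1.
x=-1.67: |R|=2.8006
R=1: x+56/45x²=0 ⇒ x=−45/56=-0.8036; min R=1−1/(4·56/45)=0.7991>−1
Confirm numerically:
  x=-0.750: |R|=0.95000 <1
  x=-0.648: |R|=0.87455 <1
  x=-0.349: |R|=0.80257 <1
  x=-1.355: |R|=1.92983 >1
  x=-1.111: |R|=1.42504 >1
So |R|<1 on (-0.8036, 0).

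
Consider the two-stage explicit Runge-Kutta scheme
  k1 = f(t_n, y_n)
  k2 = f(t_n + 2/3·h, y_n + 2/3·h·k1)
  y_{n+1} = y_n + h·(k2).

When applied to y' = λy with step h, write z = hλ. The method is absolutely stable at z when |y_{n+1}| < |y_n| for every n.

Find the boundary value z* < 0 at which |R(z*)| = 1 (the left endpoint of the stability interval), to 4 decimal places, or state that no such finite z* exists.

Test eqn y'=λy, z=hλ:
  k1=λy_n ⇒ h·k1=z·y_n;  k2=λ(1+2/3z)y_n ⇒ h·k2=z(1+2/3z)y_n
  y_{n+1}/y_n = 1 + z(1+2/3z) = 1 + z + 2/3z²
  ⇒ R(z) = 1 + z + 2/3z².

Boundary: |R(x)|=1, x<0.
x=-0.44: |R|=0.6891
R=1: x+2/3x²=0 ⇒ x=−3/2=-1.5000; min R=1−1/(4·2/3)=0.6250>−1
Confirm numerically:
  x=-1.316: |R|=0.83857 <1
  x=-0.990: |R|=0.66340 <1
  x=-0.759: |R|=0.62505 <1
  x=-0.713: |R|=0.62591 <1
  x=-2.029: |R|=1.71556 >1
  x=-1.959: |R|=1.59945 >1
So |R|<1 on (-1.5000, 0).

left endpoint -1.5000.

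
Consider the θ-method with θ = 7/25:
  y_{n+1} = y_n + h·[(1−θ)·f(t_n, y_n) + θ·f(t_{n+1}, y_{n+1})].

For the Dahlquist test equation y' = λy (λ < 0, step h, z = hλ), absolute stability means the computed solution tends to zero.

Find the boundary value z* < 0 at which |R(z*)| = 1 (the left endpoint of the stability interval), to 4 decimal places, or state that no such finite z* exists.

left endpoint -4.5455.

With y'=λy (z=hλ):
  y_{n+1} = y_n + z·[18/25·y_n + 7/25·y_{n+1}] ⇒ (1 − 7/25z)y_{n+1} = (1 + 18/25z)y_n
  so R(z) = (1 + 18/25z)/(1 − 7/25z).

Solve |R(x)|<1 on ℝ⁻.
x=-0.43: |R|=0.6162
R=−1: 1+18/25x = −1+7/25x ⇒ -11/25x=2 ⇒ x=2/(-11/25)=-4.5455
Confirm numerically:
  x=-4.170: |R|=0.92379 <1
  x=-3.978: |R|=0.88188 <1
  x=-3.648: |R|=0.80465 <1
  x=-2.942: |R|=0.61315 <1
  x=-4.892: |R|=1.06434 >1
  x=-4.616: |R|=1.01354 >1
Interval (-4.5455, 0).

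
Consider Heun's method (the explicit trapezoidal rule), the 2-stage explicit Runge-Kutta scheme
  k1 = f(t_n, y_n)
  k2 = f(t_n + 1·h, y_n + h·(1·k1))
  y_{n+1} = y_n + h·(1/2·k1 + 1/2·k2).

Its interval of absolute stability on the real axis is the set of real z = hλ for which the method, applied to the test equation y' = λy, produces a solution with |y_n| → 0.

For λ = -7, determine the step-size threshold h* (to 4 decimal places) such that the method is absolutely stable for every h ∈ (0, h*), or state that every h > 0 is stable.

(-2.0000,0); λ=-7 ⇒ h* = 0.2857.

Test eqn y'=λy, z=hλ:
  order 2, 2-stage ⇒ R(z)=1+z+z^2/2
  (e.g. R(-1.48)=0.61520, |R|=0.61520)

Find x<0 with |R(x)|<1.
x=-1.48: |R|=0.6152
|R(-2.12)|=1.1272 |R(-1.99)|=0.9900 |R(-0.86)|=0.5098
Bisect:
  x_lo=-2.3330 |R|=1.3884  x_hi=-0.1975 |R|=0.8220
  mid=-1.26522 |R|=0.53517 →hi
  mid=-1.79909 |R|=0.81927 →hi
  mid=-2.06602 |R|=1.06820 →lo
  mid=-1.93256 |R|=0.93483 →hi
  mid=-1.99929 |R|=0.99929 →hi
  mid=-2.03266 |R|=1.03319 →lo
  mid=-2.01597 |R|=1.01610 →lo
  ...
  [-2.00007,-1.99994] ⇒ x*=-2.0000
Interval (-2.0000, 0).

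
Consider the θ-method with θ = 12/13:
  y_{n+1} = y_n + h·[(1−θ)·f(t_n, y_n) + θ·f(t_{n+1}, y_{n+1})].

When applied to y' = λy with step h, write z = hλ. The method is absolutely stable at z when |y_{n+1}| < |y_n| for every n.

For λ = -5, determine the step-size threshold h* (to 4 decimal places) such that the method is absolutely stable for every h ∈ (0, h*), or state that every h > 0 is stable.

Test eqn y'=λy, z=hλ:
  y_{n+1} = y_n + z·[1/13·y_n + 12/13·y_{n+1}] ⇒ (1 − 12/13z)y_{n+1} = (1 + 1/13z)y_n
  so R(z) = (1 + 1/13z)/(1 − 12/13z).

Boundary: |R(x)|=1, x<0.
x=-0.76: |R|=0.5533
x=-2: |R|=0.2973
x=-10: |R|=0.0226
x=-100: |R|=0.0717
θ=12/13≥1/2 ⇒ |1+1/13x|<|1−12/13x| ∀x<0 ⇒ unbounded interval.

unbounded; (−∞, 0). Any h>0 works for λ=-5.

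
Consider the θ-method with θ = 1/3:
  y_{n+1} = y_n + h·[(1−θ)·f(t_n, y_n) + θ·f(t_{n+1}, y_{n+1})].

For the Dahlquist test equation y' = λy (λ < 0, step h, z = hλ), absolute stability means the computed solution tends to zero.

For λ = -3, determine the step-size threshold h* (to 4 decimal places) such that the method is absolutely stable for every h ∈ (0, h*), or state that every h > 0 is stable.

Test eqn y'=λy, z=hλ:
  y_{n+1} = y_n + z·[2/3·y_n + 1/3·y_{n+1}] ⇒ (1 − 1/3z)y_{n+1} = (1 + 2/3z)y_n
  R(z) = (1 + 2/3z)/(1 − 1/3z).

Boundary: |R(x)|=1, x<0.
x=-0.99: |R|=0.2556
R=−1: 1+2/3x = −1+1/3x ⇒ -1/3x=2 ⇒ x=2/(-1/3)=-6.0000
Confirm numerically:
  x=-5.791: |R|=0.97623 <1
  x=-5.548: |R|=0.94712 <1
  x=-4.206: |R|=0.75104 <1
  x=-2.970: |R|=0.49246 <1
  x=-6.305: |R|=1.03278 >1
  x=-6.249: |R|=1.02692 >1
  x=-6.240: |R|=1.02597 >1
Interval (-6.0000, 0).

(-6.0000,0); λ=-3 ⇒ h* = (6)/3 = 2.0000.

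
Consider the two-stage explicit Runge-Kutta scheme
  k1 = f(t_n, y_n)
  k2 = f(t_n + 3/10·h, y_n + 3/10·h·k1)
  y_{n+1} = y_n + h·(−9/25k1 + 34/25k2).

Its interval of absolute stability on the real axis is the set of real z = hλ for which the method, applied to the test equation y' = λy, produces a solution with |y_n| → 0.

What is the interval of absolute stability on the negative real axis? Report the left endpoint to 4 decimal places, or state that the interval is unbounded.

z∈(-2.4510,0).

Test eqn y'=λy, z=hλ:
  k1=λy_n ⇒ h·k1=z·y_n;  k2=λ(1+3/10z)y_n ⇒ h·k2=z(1+3/10z)y_n
  y_{n+1}/y_n = 1 − 9/25z + 34/25z(1+3/10z) = 1 + z + 51/125z²
  R(z) = 1 + z + 51/125z².

Need |R(x)|<1, x<0.
x=-1.53: |R|=0.4251
R=1: x+51/125x²=0 ⇒ x=−125/51=-2.4510; min R=1−1/(4·51/125)=0.3873>−1
Confirm numerically:
  x=-2.203: |R|=0.77711 <1
  x=-1.828: |R|=0.53537 <1
  x=-1.335: |R|=0.39215 <1
  x=-2.966: |R|=1.62324 >1
  x=-2.628: |R|=1.18980 >1
Stable set (-2.4510, 0).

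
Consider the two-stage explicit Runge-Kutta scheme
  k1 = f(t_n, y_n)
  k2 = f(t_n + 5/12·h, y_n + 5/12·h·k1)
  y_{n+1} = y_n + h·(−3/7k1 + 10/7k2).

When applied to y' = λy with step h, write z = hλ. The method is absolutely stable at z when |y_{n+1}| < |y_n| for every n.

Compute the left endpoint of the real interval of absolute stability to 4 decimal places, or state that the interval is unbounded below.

z* = -1.6800.

With y'=λy (z=hλ):
  k1=λy_n ⇒ h·k1=z·y_n;  k2=λ(1+5/12z)y_n ⇒ h·k2=z(1+5/12z)y_n
  y_{n+1}/y_n = 1 − 3/7z + 10/7z(1+5/12z) = 1 + z + 25/42z²
  so R(z) = 1 + z + 25/42z².

Boundary: |R(x)|=1, x<0.
x=-0.88: |R|=0.5810
R=1: x+25/42x²=0 ⇒ x=−42/25=-1.6800; min R=1−1/(4·25/42)=0.5800>−1
Confirm numerically:
  x=-1.516: |R|=0.85201 <1
  x=-1.110: |R|=0.62339 <1
  x=-1.075: |R|=0.61287 <1
  x=-2.118: |R|=1.55219 >1
  x=-2.007: |R|=1.39065 >1
  x=-1.786: |R|=1.11269 >1
Interval (-1.6800, 0).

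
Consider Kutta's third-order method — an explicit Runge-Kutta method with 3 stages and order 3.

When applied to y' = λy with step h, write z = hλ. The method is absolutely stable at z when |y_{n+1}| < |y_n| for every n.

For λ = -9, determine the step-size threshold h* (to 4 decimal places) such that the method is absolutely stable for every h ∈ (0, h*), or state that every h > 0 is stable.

On y'=λy, z=hλ:
  order 3, 3-stage ⇒ R(z)=1+z+z^2/2+z^3/6
  (e.g. R(-1.26)=0.20040, |R|=0.20040)

Need |R(x)|<1, x<0.
x=-1.26: |R|=0.2004
|R(-2.02)|=0.3535 |R(-1.79)|=0.1438 |R(-0.82)|=0.4243
Bisect:
  x_lo=-3.2674 |R|=2.7432  x_hi=-0.0781 |R|=0.9249
  mid=-1.67276 |R|=0.05379 →hi
  mid=-2.47008 |R|=0.93121 →hi
  mid=-2.86874 |R|=1.68870 →lo
  mid=-2.66941 |R|=1.27679 →lo
  mid=-2.56974 |R|=1.09621 →lo
  mid=-2.51991 |R|=1.01182 →lo
  mid=-2.49500 |R|=0.97105 →hi
  ...
  [-2.51290,-2.51271] ⇒ x*=-2.5127
Stable set (-2.5127, 0).

(-2.5127,0); λ=-9 ⇒ h* = 0.2792.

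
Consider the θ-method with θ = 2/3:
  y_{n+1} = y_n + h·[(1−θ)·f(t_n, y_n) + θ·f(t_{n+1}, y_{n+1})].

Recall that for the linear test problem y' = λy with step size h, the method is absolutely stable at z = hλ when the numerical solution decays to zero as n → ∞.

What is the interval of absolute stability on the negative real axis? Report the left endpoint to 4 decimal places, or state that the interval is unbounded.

Set f=λy, z=hλ:
  y_{n+1} = y_n + z·[1/3·y_n + 2/3·y_{n+1}] ⇒ (1 − 2/3z)y_{n+1} = (1 + 1/3z)y_n
  so R(z) = (1 + 1/3z)/(1 − 2/3z).

Boundary: |R(x)|=1, x<0.
x=-0.4: |R|=0.6842
x=-2: |R|=0.1429
x=-10: |R|=0.3043
x=-100: |R|=0.4778
θ=2/3≥1/2 ⇒ |1+1/3x|<|1−2/3x| ∀x<0 ⇒ unbounded interval.

interval (−∞, 0).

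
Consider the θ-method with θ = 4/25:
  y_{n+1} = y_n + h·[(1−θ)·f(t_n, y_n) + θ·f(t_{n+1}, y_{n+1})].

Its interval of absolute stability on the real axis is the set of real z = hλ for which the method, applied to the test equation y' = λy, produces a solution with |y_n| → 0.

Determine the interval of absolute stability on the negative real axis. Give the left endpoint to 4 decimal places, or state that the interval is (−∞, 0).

(-2.9412, 0).

With y'=λy (z=hλ):
  y_{n+1} = y_n + z·[21/25·y_n + 4/25·y_{n+1}] ⇒ (1 − 4/25z)y_{n+1} = (1 + 21/25z)y_n
  R(z) = (1 + 21/25z)/(1 − 4/25z).

Find x<0 with |R(x)|<1.
x=-1.19: |R|=0.0003
R=−1: 1+21/25x = −1+4/25x ⇒ -17/25x=2 ⇒ x=2/(-17/25)=-2.9412
Confirm numerically:
  x=-2.267: |R|=0.66358 <1
  x=-2.188: |R|=0.62064 <1
  x=-1.602: |R|=0.27515 <1
  x=-1.523: |R|=0.22459 <1
  x=-3.301: |R|=1.16011 >1
  x=-3.000: |R|=1.02703 >1
Interval (-2.9412, 0).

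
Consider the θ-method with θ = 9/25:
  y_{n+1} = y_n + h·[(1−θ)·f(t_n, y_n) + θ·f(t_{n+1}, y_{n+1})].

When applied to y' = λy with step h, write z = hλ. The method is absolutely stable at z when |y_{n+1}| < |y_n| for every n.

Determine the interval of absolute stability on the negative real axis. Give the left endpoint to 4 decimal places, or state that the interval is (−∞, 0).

On y'=λy, z=hλ:
  y_{n+1} = y_n + z·[16/25·y_n + 9/25·y_{n+1}] ⇒ (1 − 9/25z)y_{n+1} = (1 + 16/25z)y_n
  R(z) = (1 + 16/25z)/(1 − 9/25z).

Boundary: |R(x)|=1, x<0.
x=-1.13: |R|=0.1968
R=−1: 1+16/25x = −1+9/25x ⇒ -7/25x=2 ⇒ x=2/(-7/25)=-7.1429
Confirm numerically:
  x=-6.393: |R|=0.93640 <1
  x=-4.091: |R|=0.65443 <1
  x=-3.992: |R|=0.63800 <1
  x=-3.880: |R|=0.61883 <1
  x=-7.574: |R|=1.03239 >1
  x=-7.489: |R|=1.02622 >1
Stable set (-7.1429, 0).

z∈(-7.1429,0).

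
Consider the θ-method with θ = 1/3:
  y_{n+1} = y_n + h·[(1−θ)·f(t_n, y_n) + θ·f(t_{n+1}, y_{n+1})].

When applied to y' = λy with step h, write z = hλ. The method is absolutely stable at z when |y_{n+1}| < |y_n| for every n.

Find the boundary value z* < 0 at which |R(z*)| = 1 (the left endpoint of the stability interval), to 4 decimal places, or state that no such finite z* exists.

left endpoint -6.0000.

On y'=λy, z=hλ:
  y_{n+1} = y_n + z·[2/3·y_n + 1/3·y_{n+1}] ⇒ (1 − 1/3z)y_{n+1} = (1 + 2/3z)y_n
  R(z) = (1 + 2/3z)/(1 − 1/3z).

Need |R(x)|<1, x<0.
x=-0.77: |R|=0.3873
R=−1: 1+2/3x = −1+1/3x ⇒ -1/3x=2 ⇒ x=2/(-1/3)=-6.0000
Confirm numerically:
  x=-5.484: |R|=0.93918 <1
  x=-5.462: |R|=0.93642 <1
  x=-4.766: |R|=0.84110 <1
  x=-6.572: |R|=1.05976 >1
  x=-6.053: |R|=1.00585 >1
So |R|<1 on (-6.0000, 0).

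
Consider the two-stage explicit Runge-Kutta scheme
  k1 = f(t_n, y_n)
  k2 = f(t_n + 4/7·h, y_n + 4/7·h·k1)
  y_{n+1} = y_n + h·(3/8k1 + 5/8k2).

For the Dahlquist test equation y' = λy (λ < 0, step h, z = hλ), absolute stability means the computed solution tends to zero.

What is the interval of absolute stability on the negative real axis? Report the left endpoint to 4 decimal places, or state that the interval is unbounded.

With y'=λy (z=hλ):
  k1=λy_n ⇒ h·k1=z·y_n;  k2=λ(1+4/7z)y_n ⇒ h·k2=z(1+4/7z)y_n
  y_{n+1}/y_n = 1 + 3/8z + 5/8z(1+4/7z) = 1 + z + 5/14z²
  so R(z) = 1 + z + 5/14z².

Solve |R(x)|<1 on ℝ⁻.
x=-1.54: |R|=0.3070
R=1: x+5/14x²=0 ⇒ x=−14/5=-2.8000; min R=1−1/(4·5/14)=0.3000>−1
Confirm numerically:
  x=-2.669: |R|=0.87513 <1
  x=-2.530: |R|=0.75604 <1
  x=-1.564: |R|=0.30961 <1
  x=-3.247: |R|=1.51836 >1
  x=-2.871: |R|=1.07280 >1
Interval (-2.8000, 0).

(-2.8000, 0).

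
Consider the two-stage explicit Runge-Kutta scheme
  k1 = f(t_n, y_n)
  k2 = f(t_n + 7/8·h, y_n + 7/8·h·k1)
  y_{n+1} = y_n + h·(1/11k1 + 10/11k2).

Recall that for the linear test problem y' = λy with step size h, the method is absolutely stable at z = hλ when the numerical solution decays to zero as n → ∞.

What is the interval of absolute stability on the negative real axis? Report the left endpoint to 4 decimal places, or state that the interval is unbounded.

With y'=λy (z=hλ):
  k1=λy_n ⇒ h·k1=z·y_n;  k2=λ(1+7/8z)y_n ⇒ h·k2=z(1+7/8z)y_n
  y_{n+1}/y_n = 1 + 1/11z + 10/11z(1+7/8z) = 1 + z + 35/44z²
  ⇒ R(z) = 1 + z + 35/44z².

Need |R(x)|<1, x<0.
x=-1.01: |R|=0.8014
R=1: x+35/44x²=0 ⇒ x=−44/35=-1.2571; min R=1−1/(4·35/44)=0.6857>−1
Confirm numerically:
  x=-1.131: |R|=0.88651 <1
  x=-1.013: |R|=0.80327 <1
  x=-0.559: |R|=0.68956 <1
  x=-0.511: |R|=0.69671 <1
  x=-1.624: |R|=1.47391 >1
  x=-1.510: |R|=1.30372 >1
Stable set (-1.2571, 0).

(-1.2571, 0).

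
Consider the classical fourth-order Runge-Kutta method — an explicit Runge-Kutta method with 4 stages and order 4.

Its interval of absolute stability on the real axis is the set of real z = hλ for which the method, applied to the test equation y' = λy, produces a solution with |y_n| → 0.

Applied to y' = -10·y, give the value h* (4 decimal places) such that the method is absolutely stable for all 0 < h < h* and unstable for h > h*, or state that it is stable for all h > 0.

Set f=λy, z=hλ:
  order 4, 4-stage ⇒ R(z)=1+z+z^2/2+z^3/6+z^4/24
  (e.g. R(-0.42)=0.65715, |R|=0.65715)

Boundary: |R(x)|=1, x<0.
x=-0.42: |R|=0.6571
|R(-1.5)|=0.2734 |R(-0.83)|=0.4389 |R(-0.56)|=0.5716
Bisect:
  x_lo=-3.5727 |R|=2.9974  x_hi=-0.1939 |R|=0.8238
  mid=-1.88328 |R|=0.30098 →hi
  mid=-2.72798 |R|=0.91698 →hi
  mid=-3.15033 |R|=1.70507 →lo
  mid=-2.93916 |R|=1.25787 →lo
  mid=-2.83357 |R|=1.07526 →lo
  mid=-2.78078 |R|=0.99321 →hi
  mid=-2.80717 |R|=1.03349 →lo
  mid=-2.79398 |R|=1.01317 →lo
  ...
  [-2.78531,-2.78511] ⇒ x*=-2.7853
Stable set (-2.7853, 0).

(-2.7853,0); λ=-10 ⇒ h* = 0.2785.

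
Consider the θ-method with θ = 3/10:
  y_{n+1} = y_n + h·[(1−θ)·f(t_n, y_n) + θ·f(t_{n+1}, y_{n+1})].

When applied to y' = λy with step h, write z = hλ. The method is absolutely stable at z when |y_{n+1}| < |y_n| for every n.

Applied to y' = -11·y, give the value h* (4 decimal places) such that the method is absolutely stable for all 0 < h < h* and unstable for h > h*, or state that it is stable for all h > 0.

Test eqn y'=λy, z=hλ:
  y_{n+1} = y_n + z·[7/10·y_n + 3/10·y_{n+1}] ⇒ (1 − 3/10z)y_{n+1} = (1 + 7/10z)y_n
  R(z) = (1 + 7/10z)/(1 − 3/10z).

Boundary: |R(x)|=1, x<0.
x=-1.66: |R|=0.1081
R=−1: 1+7/10x = −1+3/10x ⇒ -2/5x=2 ⇒ x=2/(-2/5)=-5.0000
Confirm numerically:
  x=-4.587: |R|=0.93047 <1
  x=-3.835: |R|=0.78331 <1
  x=-3.768: |R|=0.76868 <1
  x=-2.026: |R|=0.26011 <1
  x=-5.595: |R|=1.08886 >1
  x=-5.296: |R|=1.04574 >1
Stable set (-5.0000, 0).

(-5.0000,0); λ=-11 ⇒ h* = (5)/11 = 0.4545.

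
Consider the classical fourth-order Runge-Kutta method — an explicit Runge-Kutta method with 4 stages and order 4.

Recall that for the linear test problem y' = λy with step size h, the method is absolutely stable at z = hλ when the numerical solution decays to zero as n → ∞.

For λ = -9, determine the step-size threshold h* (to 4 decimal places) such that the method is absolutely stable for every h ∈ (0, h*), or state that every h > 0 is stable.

(-2.7853,0); λ=-9 ⇒ h* = 0.3095.

Set f=λy, z=hλ:
  order 4, 4-stage ⇒ R(z)=1+z+z^2/2+z^3/6+z^4/24
  (e.g. R(-0.34)=0.71181, |R|=0.71181)

Boundary: |R(x)|=1, x<0.
x=-0.34: |R|=0.7118
|R(-2.57)|=0.7210 |R(-2.13)|=0.3855 |R(-1.56)|=0.2708
Bisect:
  x_lo=-3.5446 |R|=2.8925  x_hi=-0.1476 |R|=0.8628
  mid=-1.84609 |R|=0.29329 →hi
  mid=-2.69535 |R|=0.87265 →hi
  mid=-3.11998 |R|=1.63354 →lo
  mid=-2.90767 |R|=1.20073 →lo
  mid=-2.80151 |R|=1.02472 →lo
  mid=-2.74843 |R|=0.94583 →hi
  mid=-2.77497 |R|=0.98454 →hi
  mid=-2.78824 |R|=1.00445 →lo
  mid=-2.78160 |R|=0.99445 →hi
  ...
  [-2.78534,-2.78513] ⇒ x*=-2.7853
So |R|<1 on (-2.7853, 0).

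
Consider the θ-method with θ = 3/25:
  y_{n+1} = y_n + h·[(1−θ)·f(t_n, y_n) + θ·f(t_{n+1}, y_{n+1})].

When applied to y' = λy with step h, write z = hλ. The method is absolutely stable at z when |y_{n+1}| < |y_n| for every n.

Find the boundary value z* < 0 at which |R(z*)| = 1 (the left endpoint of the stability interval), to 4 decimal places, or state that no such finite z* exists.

z* = -2.6316.

With y'=λy (z=hλ):
  y_{n+1} = y_n + z·[22/25·y_n + 3/25·y_{n+1}] ⇒ (1 − 3/25z)y_{n+1} = (1 + 22/25z)y_n
  ⇒ R(z) = (1 + 22/25z)/(1 − 3/25z).

Find x<0 with |R(x)|<1.
x=-0.85: |R|=0.2287
R=−1: 1+22/25x = −1+3/25x ⇒ -19/25x=2 ⇒ x=2/(-19/25)=-2.6316
Confirm numerically:
  x=-1.902: |R|=0.54856 <1
  x=-1.625: |R|=0.35983 <1
  x=-1.213: |R|=0.05887 <1
  x=-3.217: |R|=1.32100 >1
  x=-3.035: |R|=1.22475 >1
Interval (-2.6316, 0).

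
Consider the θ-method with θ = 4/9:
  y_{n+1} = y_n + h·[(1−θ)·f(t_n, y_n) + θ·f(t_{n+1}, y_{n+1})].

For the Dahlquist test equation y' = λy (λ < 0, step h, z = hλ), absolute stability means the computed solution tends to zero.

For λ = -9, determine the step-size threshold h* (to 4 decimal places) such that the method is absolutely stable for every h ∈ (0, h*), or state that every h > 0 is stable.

(-18.0000,0); λ=-9 ⇒ h* = (18)/9 = 2.0000.

Test eqn y'=λy, z=hλ:
  y_{n+1} = y_n + z·[5/9·y_n + 4/9·y_{n+1}] ⇒ (1 − 4/9z)y_{n+1} = (1 + 5/9z)y_n
  so R(z) = (1 + 5/9z)/(1 − 4/9z).

Find x<0 with |R(x)|<1.
x=-1.63: |R|=0.0548
R=−1: 1+5/9x = −1+4/9x ⇒ -1/9x=2 ⇒ x=2/(-1/9)=-18.0000
Confirm numerically:
  x=-16.786: |R|=0.98406 <1
  x=-12.643: |R|=0.91008 <1
  x=-11.395: |R|=0.87898 <1
  x=-9.408: |R|=0.81575 <1
  x=-18.399: |R|=1.00483 >1
  x=-18.213: |R|=1.00260 >1
  x=-18.178: |R|=1.00218 >1
Interval (-18.0000, 0).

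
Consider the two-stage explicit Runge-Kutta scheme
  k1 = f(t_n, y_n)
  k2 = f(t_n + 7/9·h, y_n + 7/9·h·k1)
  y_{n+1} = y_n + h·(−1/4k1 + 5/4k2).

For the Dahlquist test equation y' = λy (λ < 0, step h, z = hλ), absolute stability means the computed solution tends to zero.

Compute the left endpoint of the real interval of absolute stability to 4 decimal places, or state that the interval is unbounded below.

z* = -1.0286.

With y'=λy (z=hλ):
  k1=λy_n ⇒ h·k1=z·y_n;  k2=λ(1+7/9z)y_n ⇒ h·k2=z(1+7/9z)y_n
  y_{n+1}/y_n = 1 − 1/4z + 5/4z(1+7/9z) = 1 + z + 35/36z²
  so R(z) = 1 + z + 35/36z².

Need |R(x)|<1, x<0.
x=-0.4: |R|=0.7556
R=1: x+35/36x²=0 ⇒ x=−36/35=-1.0286; min R=1−1/(4·35/36)=0.7429>−1
Confirm numerically:
  x=-0.741: |R|=0.79283 <1
  x=-0.730: |R|=0.78810 <1
  x=-0.647: |R|=0.75998 <1
  x=-0.499: |R|=0.74308 <1
  x=-1.607: |R|=1.90371 >1
  x=-1.496: |R|=1.67985 >1
  x=-1.335: |R|=1.39772 >1
So |R|<1 on (-1.0286, 0).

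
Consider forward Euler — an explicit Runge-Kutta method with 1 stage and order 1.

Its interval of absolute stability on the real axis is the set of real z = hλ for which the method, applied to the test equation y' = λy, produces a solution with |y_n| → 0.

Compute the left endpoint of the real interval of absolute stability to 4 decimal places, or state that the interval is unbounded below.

z* = -2.0000.

Test eqn y'=λy, z=hλ:
  order 1, 1-stage ⇒ R(z)=1+z
  (e.g. R(-1.4)=-0.40000, |R|=0.40000)

Find x<0 with |R(x)|<1.
x=-1.4: |R|=0.4000
|R(-2.29)|=1.2900 |R(-1.49)|=0.4900 |R(-0.83)|=0.1700
Bisect:
  x_lo=-2.4146 |R|=1.4146  x_hi=-0.3247 |R|=0.6753
  mid=-1.36969 |R|=0.36969 →hi
  mid=-1.89217 |R|=0.89217 →hi
  mid=-2.15341 |R|=1.15341 →lo
  mid=-2.02279 |R|=1.02279 →lo
  mid=-1.95748 |R|=0.95748 →hi
  mid=-1.99013 |R|=0.99013 →hi
  mid=-2.00646 |R|=1.00646 →lo
  ...
  [-2.00008,-1.99996] ⇒ x*=-2.0000
Interval (-2.0000, 0).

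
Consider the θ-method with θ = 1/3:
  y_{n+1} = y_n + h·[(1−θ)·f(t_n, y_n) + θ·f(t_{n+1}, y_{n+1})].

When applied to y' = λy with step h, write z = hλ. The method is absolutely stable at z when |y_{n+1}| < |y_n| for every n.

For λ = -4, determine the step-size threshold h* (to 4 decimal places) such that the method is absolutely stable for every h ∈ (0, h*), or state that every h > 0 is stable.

With y'=λy (z=hλ):
  y_{n+1} = y_n + z·[2/3·y_n + 1/3·y_{n+1}] ⇒ (1 − 1/3z)y_{n+1} = (1 + 2/3z)y_n
  ⇒ R(z) = (1 + 2/3z)/(1 − 1/3z).

Need |R(x)|<1, x<0.
x=-1.05: |R|=0.2222
R=−1: 1+2/3x = −1+1/3x ⇒ -1/3x=2 ⇒ x=2/(-1/3)=-6.0000
Confirm numerically:
  x=-5.402: |R|=0.92883 <1
  x=-4.727: |R|=0.83525 <1
  x=-2.620: |R|=0.39858 <1
  x=-6.582: |R|=1.06074 >1
  x=-6.337: |R|=1.03609 >1
  x=-6.312: |R|=1.03351 >1
Interval (-6.0000, 0).

(-6.0000,0); λ=-4 ⇒ h* = (6)/4 = 1.5000.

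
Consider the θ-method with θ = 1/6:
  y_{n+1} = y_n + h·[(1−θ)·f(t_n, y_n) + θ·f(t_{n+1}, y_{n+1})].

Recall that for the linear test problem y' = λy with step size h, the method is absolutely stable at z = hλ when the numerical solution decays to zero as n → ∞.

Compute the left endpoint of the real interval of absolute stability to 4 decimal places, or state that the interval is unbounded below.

z* = -3.0000.

Test eqn y'=λy, z=hλ:
  y_{n+1} = y_n + z·[5/6·y_n + 1/6·y_{n+1}] ⇒ (1 − 1/6z)y_{n+1} = (1 + 5/6z)y_n
  Hence R(z) = (1 + 5/6z)/(1 − 1/6z).

Boundary: |R(x)|=1, x<0.
x=-0.69: |R|=0.3812
R=−1: 1+5/6x = −1+1/6x ⇒ -2/3x=2 ⇒ x=2/(-2/3)=-3.0000
Confirm numerically:
  x=-2.498: |R|=0.76371 <1
  x=-2.460: |R|=0.74468 <1
  x=-2.356: |R|=0.69172 <1
  x=-3.160: |R|=1.06987 >1
  x=-3.151: |R|=1.06600 >1
So |R|<1 on (-3.0000, 0).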